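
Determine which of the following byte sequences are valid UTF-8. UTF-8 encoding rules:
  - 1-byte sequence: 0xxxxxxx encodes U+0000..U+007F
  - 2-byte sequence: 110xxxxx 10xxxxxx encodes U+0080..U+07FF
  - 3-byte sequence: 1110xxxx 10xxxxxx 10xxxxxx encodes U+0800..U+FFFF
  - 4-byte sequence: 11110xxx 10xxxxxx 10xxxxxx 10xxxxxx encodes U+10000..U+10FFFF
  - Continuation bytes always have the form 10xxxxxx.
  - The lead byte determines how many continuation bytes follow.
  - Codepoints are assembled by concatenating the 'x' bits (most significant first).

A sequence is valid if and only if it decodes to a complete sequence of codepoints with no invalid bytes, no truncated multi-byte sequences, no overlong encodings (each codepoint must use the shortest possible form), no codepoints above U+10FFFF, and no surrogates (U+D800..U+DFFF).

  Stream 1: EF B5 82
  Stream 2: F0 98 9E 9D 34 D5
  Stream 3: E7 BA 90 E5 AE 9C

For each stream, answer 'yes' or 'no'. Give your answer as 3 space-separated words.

Answer: yes no yes

Derivation:
Stream 1: decodes cleanly. VALID
Stream 2: error at byte offset 6. INVALID
Stream 3: decodes cleanly. VALID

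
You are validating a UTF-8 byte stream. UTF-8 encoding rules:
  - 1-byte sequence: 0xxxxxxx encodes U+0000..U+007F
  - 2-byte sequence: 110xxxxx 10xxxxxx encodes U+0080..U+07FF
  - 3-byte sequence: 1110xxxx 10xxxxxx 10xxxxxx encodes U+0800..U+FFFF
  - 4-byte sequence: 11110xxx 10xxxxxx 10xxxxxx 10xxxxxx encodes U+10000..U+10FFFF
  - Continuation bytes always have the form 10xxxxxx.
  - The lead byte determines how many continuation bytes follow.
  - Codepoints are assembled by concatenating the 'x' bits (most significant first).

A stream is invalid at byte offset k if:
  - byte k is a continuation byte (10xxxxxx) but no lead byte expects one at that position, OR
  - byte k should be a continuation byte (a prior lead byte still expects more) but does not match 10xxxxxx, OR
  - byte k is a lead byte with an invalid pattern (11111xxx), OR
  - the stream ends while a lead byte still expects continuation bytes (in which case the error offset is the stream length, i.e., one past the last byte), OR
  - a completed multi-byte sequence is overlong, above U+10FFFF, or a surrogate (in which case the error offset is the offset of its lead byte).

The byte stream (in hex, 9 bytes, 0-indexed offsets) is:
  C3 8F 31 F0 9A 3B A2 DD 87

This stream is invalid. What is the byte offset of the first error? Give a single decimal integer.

Byte[0]=C3: 2-byte lead, need 1 cont bytes. acc=0x3
Byte[1]=8F: continuation. acc=(acc<<6)|0x0F=0xCF
Completed: cp=U+00CF (starts at byte 0)
Byte[2]=31: 1-byte ASCII. cp=U+0031
Byte[3]=F0: 4-byte lead, need 3 cont bytes. acc=0x0
Byte[4]=9A: continuation. acc=(acc<<6)|0x1A=0x1A
Byte[5]=3B: expected 10xxxxxx continuation. INVALID

Answer: 5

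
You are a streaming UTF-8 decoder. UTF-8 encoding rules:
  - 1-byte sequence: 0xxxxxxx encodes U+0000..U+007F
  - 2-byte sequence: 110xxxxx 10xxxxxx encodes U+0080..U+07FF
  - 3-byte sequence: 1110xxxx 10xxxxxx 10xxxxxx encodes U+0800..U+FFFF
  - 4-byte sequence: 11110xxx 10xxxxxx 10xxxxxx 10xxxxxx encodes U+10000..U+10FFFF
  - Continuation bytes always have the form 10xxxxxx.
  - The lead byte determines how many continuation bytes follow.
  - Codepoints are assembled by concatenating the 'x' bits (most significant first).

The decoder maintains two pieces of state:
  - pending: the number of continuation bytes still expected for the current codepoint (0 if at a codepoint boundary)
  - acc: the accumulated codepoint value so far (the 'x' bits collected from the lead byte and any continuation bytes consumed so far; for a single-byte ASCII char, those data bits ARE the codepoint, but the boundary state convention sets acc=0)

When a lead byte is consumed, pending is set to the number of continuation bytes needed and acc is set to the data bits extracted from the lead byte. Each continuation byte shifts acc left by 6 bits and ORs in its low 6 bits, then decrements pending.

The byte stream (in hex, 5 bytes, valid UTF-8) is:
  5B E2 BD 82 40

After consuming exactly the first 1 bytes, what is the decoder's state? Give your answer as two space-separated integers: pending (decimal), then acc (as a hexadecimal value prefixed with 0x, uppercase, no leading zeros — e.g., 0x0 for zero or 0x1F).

Answer: 0 0x0

Derivation:
Byte[0]=5B: 1-byte. pending=0, acc=0x0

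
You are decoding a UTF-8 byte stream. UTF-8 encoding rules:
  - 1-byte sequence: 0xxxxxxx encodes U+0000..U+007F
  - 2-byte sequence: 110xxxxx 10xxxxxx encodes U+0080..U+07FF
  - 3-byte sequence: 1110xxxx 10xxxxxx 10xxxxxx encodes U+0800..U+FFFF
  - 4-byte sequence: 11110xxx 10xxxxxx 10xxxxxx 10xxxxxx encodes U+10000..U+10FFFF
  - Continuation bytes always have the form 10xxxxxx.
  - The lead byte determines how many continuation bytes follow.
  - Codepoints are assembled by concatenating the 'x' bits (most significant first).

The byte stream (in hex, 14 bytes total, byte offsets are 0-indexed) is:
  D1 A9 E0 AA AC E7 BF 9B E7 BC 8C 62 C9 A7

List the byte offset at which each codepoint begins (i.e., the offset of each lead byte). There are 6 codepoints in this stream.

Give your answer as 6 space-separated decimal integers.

Answer: 0 2 5 8 11 12

Derivation:
Byte[0]=D1: 2-byte lead, need 1 cont bytes. acc=0x11
Byte[1]=A9: continuation. acc=(acc<<6)|0x29=0x469
Completed: cp=U+0469 (starts at byte 0)
Byte[2]=E0: 3-byte lead, need 2 cont bytes. acc=0x0
Byte[3]=AA: continuation. acc=(acc<<6)|0x2A=0x2A
Byte[4]=AC: continuation. acc=(acc<<6)|0x2C=0xAAC
Completed: cp=U+0AAC (starts at byte 2)
Byte[5]=E7: 3-byte lead, need 2 cont bytes. acc=0x7
Byte[6]=BF: continuation. acc=(acc<<6)|0x3F=0x1FF
Byte[7]=9B: continuation. acc=(acc<<6)|0x1B=0x7FDB
Completed: cp=U+7FDB (starts at byte 5)
Byte[8]=E7: 3-byte lead, need 2 cont bytes. acc=0x7
Byte[9]=BC: continuation. acc=(acc<<6)|0x3C=0x1FC
Byte[10]=8C: continuation. acc=(acc<<6)|0x0C=0x7F0C
Completed: cp=U+7F0C (starts at byte 8)
Byte[11]=62: 1-byte ASCII. cp=U+0062
Byte[12]=C9: 2-byte lead, need 1 cont bytes. acc=0x9
Byte[13]=A7: continuation. acc=(acc<<6)|0x27=0x267
Completed: cp=U+0267 (starts at byte 12)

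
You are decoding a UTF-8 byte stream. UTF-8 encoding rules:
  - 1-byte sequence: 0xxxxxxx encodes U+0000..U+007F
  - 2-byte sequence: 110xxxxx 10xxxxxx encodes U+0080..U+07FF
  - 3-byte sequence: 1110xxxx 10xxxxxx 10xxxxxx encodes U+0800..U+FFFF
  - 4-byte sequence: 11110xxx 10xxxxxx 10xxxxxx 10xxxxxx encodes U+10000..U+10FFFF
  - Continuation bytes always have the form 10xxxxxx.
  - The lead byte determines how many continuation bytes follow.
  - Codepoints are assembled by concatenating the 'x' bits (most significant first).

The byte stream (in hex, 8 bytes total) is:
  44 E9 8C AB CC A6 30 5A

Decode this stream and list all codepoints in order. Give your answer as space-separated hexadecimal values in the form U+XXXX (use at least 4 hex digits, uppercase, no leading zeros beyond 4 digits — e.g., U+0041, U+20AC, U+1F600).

Byte[0]=44: 1-byte ASCII. cp=U+0044
Byte[1]=E9: 3-byte lead, need 2 cont bytes. acc=0x9
Byte[2]=8C: continuation. acc=(acc<<6)|0x0C=0x24C
Byte[3]=AB: continuation. acc=(acc<<6)|0x2B=0x932B
Completed: cp=U+932B (starts at byte 1)
Byte[4]=CC: 2-byte lead, need 1 cont bytes. acc=0xC
Byte[5]=A6: continuation. acc=(acc<<6)|0x26=0x326
Completed: cp=U+0326 (starts at byte 4)
Byte[6]=30: 1-byte ASCII. cp=U+0030
Byte[7]=5A: 1-byte ASCII. cp=U+005A

Answer: U+0044 U+932B U+0326 U+0030 U+005A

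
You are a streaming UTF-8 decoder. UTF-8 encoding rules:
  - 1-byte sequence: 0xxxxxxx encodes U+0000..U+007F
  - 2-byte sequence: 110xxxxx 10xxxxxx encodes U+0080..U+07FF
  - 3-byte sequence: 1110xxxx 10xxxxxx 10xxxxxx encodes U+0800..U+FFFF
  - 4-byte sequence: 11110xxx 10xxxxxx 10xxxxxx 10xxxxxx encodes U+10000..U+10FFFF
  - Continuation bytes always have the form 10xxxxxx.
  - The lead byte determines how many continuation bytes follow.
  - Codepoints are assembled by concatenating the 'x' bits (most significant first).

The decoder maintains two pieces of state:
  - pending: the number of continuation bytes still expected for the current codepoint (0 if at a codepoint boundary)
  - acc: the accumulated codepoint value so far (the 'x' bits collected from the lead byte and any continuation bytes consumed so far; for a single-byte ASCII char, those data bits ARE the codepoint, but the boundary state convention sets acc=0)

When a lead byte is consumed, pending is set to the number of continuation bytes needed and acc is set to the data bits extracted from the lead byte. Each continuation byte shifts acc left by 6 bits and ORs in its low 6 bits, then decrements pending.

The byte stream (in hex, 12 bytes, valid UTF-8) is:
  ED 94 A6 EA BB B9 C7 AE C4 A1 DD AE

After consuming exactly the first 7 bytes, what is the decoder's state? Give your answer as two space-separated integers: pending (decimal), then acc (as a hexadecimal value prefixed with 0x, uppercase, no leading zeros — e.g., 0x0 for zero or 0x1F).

Byte[0]=ED: 3-byte lead. pending=2, acc=0xD
Byte[1]=94: continuation. acc=(acc<<6)|0x14=0x354, pending=1
Byte[2]=A6: continuation. acc=(acc<<6)|0x26=0xD526, pending=0
Byte[3]=EA: 3-byte lead. pending=2, acc=0xA
Byte[4]=BB: continuation. acc=(acc<<6)|0x3B=0x2BB, pending=1
Byte[5]=B9: continuation. acc=(acc<<6)|0x39=0xAEF9, pending=0
Byte[6]=C7: 2-byte lead. pending=1, acc=0x7

Answer: 1 0x7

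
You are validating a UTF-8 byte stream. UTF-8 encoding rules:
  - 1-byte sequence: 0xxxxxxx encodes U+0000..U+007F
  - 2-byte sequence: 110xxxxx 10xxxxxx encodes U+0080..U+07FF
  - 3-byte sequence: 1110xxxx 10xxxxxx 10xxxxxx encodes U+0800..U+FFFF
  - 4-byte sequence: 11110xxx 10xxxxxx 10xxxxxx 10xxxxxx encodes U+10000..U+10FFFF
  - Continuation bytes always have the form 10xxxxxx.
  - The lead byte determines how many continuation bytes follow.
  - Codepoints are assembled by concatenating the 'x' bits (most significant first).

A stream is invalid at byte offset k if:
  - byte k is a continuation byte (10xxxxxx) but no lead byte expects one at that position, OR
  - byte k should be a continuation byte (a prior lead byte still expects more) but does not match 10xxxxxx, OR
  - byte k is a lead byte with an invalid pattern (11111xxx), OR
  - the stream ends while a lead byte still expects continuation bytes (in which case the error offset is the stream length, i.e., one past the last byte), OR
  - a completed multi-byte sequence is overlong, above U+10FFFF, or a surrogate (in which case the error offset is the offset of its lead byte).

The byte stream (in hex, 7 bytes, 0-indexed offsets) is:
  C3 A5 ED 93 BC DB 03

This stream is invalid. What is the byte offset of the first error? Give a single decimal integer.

Byte[0]=C3: 2-byte lead, need 1 cont bytes. acc=0x3
Byte[1]=A5: continuation. acc=(acc<<6)|0x25=0xE5
Completed: cp=U+00E5 (starts at byte 0)
Byte[2]=ED: 3-byte lead, need 2 cont bytes. acc=0xD
Byte[3]=93: continuation. acc=(acc<<6)|0x13=0x353
Byte[4]=BC: continuation. acc=(acc<<6)|0x3C=0xD4FC
Completed: cp=U+D4FC (starts at byte 2)
Byte[5]=DB: 2-byte lead, need 1 cont bytes. acc=0x1B
Byte[6]=03: expected 10xxxxxx continuation. INVALID

Answer: 6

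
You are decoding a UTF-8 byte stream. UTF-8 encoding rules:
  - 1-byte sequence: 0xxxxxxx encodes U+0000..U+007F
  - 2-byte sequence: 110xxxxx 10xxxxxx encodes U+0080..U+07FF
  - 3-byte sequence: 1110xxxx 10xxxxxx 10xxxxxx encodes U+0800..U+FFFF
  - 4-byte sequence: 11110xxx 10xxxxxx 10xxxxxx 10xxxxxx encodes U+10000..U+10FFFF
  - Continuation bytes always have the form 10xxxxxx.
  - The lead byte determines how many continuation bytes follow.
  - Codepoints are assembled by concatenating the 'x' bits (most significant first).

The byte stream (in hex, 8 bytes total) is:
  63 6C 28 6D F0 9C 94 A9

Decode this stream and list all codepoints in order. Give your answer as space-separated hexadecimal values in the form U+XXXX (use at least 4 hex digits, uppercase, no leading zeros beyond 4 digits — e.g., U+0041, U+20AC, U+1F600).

Byte[0]=63: 1-byte ASCII. cp=U+0063
Byte[1]=6C: 1-byte ASCII. cp=U+006C
Byte[2]=28: 1-byte ASCII. cp=U+0028
Byte[3]=6D: 1-byte ASCII. cp=U+006D
Byte[4]=F0: 4-byte lead, need 3 cont bytes. acc=0x0
Byte[5]=9C: continuation. acc=(acc<<6)|0x1C=0x1C
Byte[6]=94: continuation. acc=(acc<<6)|0x14=0x714
Byte[7]=A9: continuation. acc=(acc<<6)|0x29=0x1C529
Completed: cp=U+1C529 (starts at byte 4)

Answer: U+0063 U+006C U+0028 U+006D U+1C529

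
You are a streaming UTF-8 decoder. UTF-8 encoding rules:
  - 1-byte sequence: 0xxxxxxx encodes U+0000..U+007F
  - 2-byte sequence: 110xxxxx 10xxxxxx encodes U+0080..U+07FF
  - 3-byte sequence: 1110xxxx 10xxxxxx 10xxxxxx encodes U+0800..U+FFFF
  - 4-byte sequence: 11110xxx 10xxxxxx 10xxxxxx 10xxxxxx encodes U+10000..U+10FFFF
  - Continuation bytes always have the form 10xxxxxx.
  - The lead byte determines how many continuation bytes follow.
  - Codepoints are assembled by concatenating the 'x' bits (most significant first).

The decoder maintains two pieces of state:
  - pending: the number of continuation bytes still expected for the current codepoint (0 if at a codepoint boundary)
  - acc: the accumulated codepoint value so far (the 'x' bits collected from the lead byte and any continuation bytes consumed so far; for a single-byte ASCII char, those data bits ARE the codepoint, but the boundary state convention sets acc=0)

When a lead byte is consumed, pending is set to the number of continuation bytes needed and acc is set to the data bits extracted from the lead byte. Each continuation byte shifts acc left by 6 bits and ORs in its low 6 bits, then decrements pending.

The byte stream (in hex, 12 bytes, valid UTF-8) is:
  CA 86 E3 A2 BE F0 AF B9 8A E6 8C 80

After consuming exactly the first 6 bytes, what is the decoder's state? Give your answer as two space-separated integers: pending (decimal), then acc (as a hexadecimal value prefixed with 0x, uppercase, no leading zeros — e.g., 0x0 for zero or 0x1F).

Byte[0]=CA: 2-byte lead. pending=1, acc=0xA
Byte[1]=86: continuation. acc=(acc<<6)|0x06=0x286, pending=0
Byte[2]=E3: 3-byte lead. pending=2, acc=0x3
Byte[3]=A2: continuation. acc=(acc<<6)|0x22=0xE2, pending=1
Byte[4]=BE: continuation. acc=(acc<<6)|0x3E=0x38BE, pending=0
Byte[5]=F0: 4-byte lead. pending=3, acc=0x0

Answer: 3 0x0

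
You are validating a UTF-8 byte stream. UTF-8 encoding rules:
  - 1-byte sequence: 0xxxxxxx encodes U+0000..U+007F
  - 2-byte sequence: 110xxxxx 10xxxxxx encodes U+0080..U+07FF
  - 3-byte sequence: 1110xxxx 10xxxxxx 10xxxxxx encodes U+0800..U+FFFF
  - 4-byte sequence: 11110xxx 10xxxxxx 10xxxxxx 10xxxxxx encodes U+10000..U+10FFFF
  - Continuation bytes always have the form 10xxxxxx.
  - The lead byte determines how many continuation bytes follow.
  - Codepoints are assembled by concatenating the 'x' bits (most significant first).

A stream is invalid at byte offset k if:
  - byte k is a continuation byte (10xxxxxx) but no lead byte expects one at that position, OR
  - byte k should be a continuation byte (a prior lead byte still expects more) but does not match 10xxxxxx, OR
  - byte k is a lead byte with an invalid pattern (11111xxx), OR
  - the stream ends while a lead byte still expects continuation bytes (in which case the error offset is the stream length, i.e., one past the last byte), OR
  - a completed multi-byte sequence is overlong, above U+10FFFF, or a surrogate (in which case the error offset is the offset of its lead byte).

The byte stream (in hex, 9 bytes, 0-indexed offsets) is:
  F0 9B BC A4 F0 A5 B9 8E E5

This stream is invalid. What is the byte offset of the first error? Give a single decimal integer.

Byte[0]=F0: 4-byte lead, need 3 cont bytes. acc=0x0
Byte[1]=9B: continuation. acc=(acc<<6)|0x1B=0x1B
Byte[2]=BC: continuation. acc=(acc<<6)|0x3C=0x6FC
Byte[3]=A4: continuation. acc=(acc<<6)|0x24=0x1BF24
Completed: cp=U+1BF24 (starts at byte 0)
Byte[4]=F0: 4-byte lead, need 3 cont bytes. acc=0x0
Byte[5]=A5: continuation. acc=(acc<<6)|0x25=0x25
Byte[6]=B9: continuation. acc=(acc<<6)|0x39=0x979
Byte[7]=8E: continuation. acc=(acc<<6)|0x0E=0x25E4E
Completed: cp=U+25E4E (starts at byte 4)
Byte[8]=E5: 3-byte lead, need 2 cont bytes. acc=0x5
Byte[9]: stream ended, expected continuation. INVALID

Answer: 9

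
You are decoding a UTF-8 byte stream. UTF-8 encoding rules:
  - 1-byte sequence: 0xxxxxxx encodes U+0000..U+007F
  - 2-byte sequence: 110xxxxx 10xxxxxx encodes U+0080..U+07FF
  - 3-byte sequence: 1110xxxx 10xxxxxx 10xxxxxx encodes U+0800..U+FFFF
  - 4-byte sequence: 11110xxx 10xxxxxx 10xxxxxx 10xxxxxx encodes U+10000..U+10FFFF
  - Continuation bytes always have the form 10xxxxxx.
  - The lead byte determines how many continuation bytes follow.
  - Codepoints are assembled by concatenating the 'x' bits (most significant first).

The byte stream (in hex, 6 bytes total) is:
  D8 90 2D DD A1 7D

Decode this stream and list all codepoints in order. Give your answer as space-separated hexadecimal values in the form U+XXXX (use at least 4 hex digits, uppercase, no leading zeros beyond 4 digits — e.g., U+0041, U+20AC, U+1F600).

Byte[0]=D8: 2-byte lead, need 1 cont bytes. acc=0x18
Byte[1]=90: continuation. acc=(acc<<6)|0x10=0x610
Completed: cp=U+0610 (starts at byte 0)
Byte[2]=2D: 1-byte ASCII. cp=U+002D
Byte[3]=DD: 2-byte lead, need 1 cont bytes. acc=0x1D
Byte[4]=A1: continuation. acc=(acc<<6)|0x21=0x761
Completed: cp=U+0761 (starts at byte 3)
Byte[5]=7D: 1-byte ASCII. cp=U+007D

Answer: U+0610 U+002D U+0761 U+007D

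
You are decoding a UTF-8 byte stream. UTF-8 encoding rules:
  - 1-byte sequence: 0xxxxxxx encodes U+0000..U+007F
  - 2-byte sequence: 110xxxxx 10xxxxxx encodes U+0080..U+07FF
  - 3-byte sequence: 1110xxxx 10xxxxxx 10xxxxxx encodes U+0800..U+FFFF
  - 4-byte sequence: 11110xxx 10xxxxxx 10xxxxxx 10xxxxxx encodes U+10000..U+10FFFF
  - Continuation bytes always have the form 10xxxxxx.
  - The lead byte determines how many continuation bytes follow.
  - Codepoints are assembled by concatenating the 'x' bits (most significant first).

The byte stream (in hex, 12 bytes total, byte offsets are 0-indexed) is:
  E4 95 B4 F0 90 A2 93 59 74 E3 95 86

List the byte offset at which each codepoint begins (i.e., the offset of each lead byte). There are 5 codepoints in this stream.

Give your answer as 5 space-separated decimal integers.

Answer: 0 3 7 8 9

Derivation:
Byte[0]=E4: 3-byte lead, need 2 cont bytes. acc=0x4
Byte[1]=95: continuation. acc=(acc<<6)|0x15=0x115
Byte[2]=B4: continuation. acc=(acc<<6)|0x34=0x4574
Completed: cp=U+4574 (starts at byte 0)
Byte[3]=F0: 4-byte lead, need 3 cont bytes. acc=0x0
Byte[4]=90: continuation. acc=(acc<<6)|0x10=0x10
Byte[5]=A2: continuation. acc=(acc<<6)|0x22=0x422
Byte[6]=93: continuation. acc=(acc<<6)|0x13=0x10893
Completed: cp=U+10893 (starts at byte 3)
Byte[7]=59: 1-byte ASCII. cp=U+0059
Byte[8]=74: 1-byte ASCII. cp=U+0074
Byte[9]=E3: 3-byte lead, need 2 cont bytes. acc=0x3
Byte[10]=95: continuation. acc=(acc<<6)|0x15=0xD5
Byte[11]=86: continuation. acc=(acc<<6)|0x06=0x3546
Completed: cp=U+3546 (starts at byte 9)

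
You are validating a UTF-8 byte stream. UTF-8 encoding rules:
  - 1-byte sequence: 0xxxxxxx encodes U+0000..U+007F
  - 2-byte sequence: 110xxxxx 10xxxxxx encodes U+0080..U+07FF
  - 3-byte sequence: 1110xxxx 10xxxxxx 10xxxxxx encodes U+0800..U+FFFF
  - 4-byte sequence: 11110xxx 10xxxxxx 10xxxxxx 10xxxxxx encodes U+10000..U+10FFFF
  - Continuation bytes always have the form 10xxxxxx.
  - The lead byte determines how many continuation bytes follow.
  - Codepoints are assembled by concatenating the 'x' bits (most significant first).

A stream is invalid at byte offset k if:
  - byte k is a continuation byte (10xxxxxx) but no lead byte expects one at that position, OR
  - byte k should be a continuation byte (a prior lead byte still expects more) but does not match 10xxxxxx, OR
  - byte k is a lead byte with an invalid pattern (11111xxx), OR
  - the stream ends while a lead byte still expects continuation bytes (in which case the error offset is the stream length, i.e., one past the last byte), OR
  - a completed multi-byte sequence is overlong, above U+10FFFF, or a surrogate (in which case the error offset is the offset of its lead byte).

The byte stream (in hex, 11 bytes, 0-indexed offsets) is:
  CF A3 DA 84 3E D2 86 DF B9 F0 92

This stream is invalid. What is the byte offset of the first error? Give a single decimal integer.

Byte[0]=CF: 2-byte lead, need 1 cont bytes. acc=0xF
Byte[1]=A3: continuation. acc=(acc<<6)|0x23=0x3E3
Completed: cp=U+03E3 (starts at byte 0)
Byte[2]=DA: 2-byte lead, need 1 cont bytes. acc=0x1A
Byte[3]=84: continuation. acc=(acc<<6)|0x04=0x684
Completed: cp=U+0684 (starts at byte 2)
Byte[4]=3E: 1-byte ASCII. cp=U+003E
Byte[5]=D2: 2-byte lead, need 1 cont bytes. acc=0x12
Byte[6]=86: continuation. acc=(acc<<6)|0x06=0x486
Completed: cp=U+0486 (starts at byte 5)
Byte[7]=DF: 2-byte lead, need 1 cont bytes. acc=0x1F
Byte[8]=B9: continuation. acc=(acc<<6)|0x39=0x7F9
Completed: cp=U+07F9 (starts at byte 7)
Byte[9]=F0: 4-byte lead, need 3 cont bytes. acc=0x0
Byte[10]=92: continuation. acc=(acc<<6)|0x12=0x12
Byte[11]: stream ended, expected continuation. INVALID

Answer: 11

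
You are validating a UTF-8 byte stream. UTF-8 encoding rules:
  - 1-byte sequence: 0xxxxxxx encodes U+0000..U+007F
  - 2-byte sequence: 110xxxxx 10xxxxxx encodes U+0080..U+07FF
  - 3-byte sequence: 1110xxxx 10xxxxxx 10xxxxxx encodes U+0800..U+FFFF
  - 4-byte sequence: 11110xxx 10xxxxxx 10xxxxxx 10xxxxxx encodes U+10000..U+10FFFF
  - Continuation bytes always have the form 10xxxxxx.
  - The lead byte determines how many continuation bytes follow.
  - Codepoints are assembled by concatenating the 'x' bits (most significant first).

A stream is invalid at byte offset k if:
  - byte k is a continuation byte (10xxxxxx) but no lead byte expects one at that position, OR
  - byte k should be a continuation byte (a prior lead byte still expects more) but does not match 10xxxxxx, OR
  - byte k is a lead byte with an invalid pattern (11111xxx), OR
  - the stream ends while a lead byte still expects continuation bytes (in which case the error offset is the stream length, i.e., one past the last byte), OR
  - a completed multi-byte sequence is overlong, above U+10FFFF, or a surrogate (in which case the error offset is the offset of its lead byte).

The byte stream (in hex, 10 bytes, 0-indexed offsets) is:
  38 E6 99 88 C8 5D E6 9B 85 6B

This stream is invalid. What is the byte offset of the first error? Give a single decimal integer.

Byte[0]=38: 1-byte ASCII. cp=U+0038
Byte[1]=E6: 3-byte lead, need 2 cont bytes. acc=0x6
Byte[2]=99: continuation. acc=(acc<<6)|0x19=0x199
Byte[3]=88: continuation. acc=(acc<<6)|0x08=0x6648
Completed: cp=U+6648 (starts at byte 1)
Byte[4]=C8: 2-byte lead, need 1 cont bytes. acc=0x8
Byte[5]=5D: expected 10xxxxxx continuation. INVALID

Answer: 5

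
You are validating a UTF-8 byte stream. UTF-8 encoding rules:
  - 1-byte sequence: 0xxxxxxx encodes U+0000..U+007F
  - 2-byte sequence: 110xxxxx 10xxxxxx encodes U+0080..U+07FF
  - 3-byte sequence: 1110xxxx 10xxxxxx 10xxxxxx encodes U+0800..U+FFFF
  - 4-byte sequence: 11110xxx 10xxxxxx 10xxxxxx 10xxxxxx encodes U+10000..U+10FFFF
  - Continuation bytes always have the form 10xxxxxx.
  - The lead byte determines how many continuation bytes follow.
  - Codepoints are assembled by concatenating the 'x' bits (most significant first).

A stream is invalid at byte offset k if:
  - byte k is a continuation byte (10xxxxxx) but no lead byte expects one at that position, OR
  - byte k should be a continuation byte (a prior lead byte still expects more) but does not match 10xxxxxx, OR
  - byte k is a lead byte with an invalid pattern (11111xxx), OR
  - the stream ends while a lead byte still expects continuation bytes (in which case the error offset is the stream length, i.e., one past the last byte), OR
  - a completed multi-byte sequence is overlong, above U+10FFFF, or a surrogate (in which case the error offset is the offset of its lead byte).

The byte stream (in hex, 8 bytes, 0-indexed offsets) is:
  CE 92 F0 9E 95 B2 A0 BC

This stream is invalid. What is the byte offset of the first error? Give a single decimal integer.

Answer: 6

Derivation:
Byte[0]=CE: 2-byte lead, need 1 cont bytes. acc=0xE
Byte[1]=92: continuation. acc=(acc<<6)|0x12=0x392
Completed: cp=U+0392 (starts at byte 0)
Byte[2]=F0: 4-byte lead, need 3 cont bytes. acc=0x0
Byte[3]=9E: continuation. acc=(acc<<6)|0x1E=0x1E
Byte[4]=95: continuation. acc=(acc<<6)|0x15=0x795
Byte[5]=B2: continuation. acc=(acc<<6)|0x32=0x1E572
Completed: cp=U+1E572 (starts at byte 2)
Byte[6]=A0: INVALID lead byte (not 0xxx/110x/1110/11110)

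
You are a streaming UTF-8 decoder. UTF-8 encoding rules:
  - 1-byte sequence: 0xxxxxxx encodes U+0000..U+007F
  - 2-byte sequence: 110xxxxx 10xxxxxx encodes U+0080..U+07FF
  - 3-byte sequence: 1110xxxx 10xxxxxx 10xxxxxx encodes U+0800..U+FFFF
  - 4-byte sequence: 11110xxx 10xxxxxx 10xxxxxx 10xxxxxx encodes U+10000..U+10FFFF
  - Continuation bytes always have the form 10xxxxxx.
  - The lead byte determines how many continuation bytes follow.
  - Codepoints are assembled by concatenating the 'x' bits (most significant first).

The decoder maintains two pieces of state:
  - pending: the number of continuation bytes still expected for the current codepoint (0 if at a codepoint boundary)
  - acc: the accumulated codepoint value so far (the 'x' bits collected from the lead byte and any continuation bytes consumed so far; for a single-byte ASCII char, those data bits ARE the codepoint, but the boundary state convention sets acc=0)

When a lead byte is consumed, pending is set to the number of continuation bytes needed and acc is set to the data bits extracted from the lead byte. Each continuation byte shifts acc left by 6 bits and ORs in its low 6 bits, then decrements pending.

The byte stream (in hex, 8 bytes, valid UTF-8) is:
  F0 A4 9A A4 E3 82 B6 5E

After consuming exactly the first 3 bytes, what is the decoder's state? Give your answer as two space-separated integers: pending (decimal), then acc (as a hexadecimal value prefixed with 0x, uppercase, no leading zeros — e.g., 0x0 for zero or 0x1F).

Answer: 1 0x91A

Derivation:
Byte[0]=F0: 4-byte lead. pending=3, acc=0x0
Byte[1]=A4: continuation. acc=(acc<<6)|0x24=0x24, pending=2
Byte[2]=9A: continuation. acc=(acc<<6)|0x1A=0x91A, pending=1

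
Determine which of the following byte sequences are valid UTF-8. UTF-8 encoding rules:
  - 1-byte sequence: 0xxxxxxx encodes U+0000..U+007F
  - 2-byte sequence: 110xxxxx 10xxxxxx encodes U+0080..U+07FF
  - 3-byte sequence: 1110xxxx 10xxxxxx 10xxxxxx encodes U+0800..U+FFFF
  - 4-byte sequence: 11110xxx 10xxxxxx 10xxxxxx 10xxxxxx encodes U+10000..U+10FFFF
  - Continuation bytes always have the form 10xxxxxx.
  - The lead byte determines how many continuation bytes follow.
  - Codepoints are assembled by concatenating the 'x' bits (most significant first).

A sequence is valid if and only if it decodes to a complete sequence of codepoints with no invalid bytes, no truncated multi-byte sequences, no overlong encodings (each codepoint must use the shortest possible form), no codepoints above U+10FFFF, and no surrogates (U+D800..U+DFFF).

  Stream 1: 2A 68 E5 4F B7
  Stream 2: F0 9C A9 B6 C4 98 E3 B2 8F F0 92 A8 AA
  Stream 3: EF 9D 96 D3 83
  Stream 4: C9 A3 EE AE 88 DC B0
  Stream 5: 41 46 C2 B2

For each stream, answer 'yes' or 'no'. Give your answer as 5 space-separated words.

Stream 1: error at byte offset 3. INVALID
Stream 2: decodes cleanly. VALID
Stream 3: decodes cleanly. VALID
Stream 4: decodes cleanly. VALID
Stream 5: decodes cleanly. VALID

Answer: no yes yes yes yes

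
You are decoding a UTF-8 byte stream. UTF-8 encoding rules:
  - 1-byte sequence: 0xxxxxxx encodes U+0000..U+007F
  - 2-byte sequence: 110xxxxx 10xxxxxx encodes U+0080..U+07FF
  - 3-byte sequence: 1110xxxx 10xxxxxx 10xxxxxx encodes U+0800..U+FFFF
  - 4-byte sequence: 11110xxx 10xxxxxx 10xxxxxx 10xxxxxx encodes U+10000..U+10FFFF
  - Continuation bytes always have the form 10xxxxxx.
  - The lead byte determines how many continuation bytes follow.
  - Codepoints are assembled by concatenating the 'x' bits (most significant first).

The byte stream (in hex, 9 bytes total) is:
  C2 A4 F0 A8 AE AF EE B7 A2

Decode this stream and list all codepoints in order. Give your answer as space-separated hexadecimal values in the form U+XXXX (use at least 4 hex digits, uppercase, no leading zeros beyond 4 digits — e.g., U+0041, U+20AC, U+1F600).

Byte[0]=C2: 2-byte lead, need 1 cont bytes. acc=0x2
Byte[1]=A4: continuation. acc=(acc<<6)|0x24=0xA4
Completed: cp=U+00A4 (starts at byte 0)
Byte[2]=F0: 4-byte lead, need 3 cont bytes. acc=0x0
Byte[3]=A8: continuation. acc=(acc<<6)|0x28=0x28
Byte[4]=AE: continuation. acc=(acc<<6)|0x2E=0xA2E
Byte[5]=AF: continuation. acc=(acc<<6)|0x2F=0x28BAF
Completed: cp=U+28BAF (starts at byte 2)
Byte[6]=EE: 3-byte lead, need 2 cont bytes. acc=0xE
Byte[7]=B7: continuation. acc=(acc<<6)|0x37=0x3B7
Byte[8]=A2: continuation. acc=(acc<<6)|0x22=0xEDE2
Completed: cp=U+EDE2 (starts at byte 6)

Answer: U+00A4 U+28BAF U+EDE2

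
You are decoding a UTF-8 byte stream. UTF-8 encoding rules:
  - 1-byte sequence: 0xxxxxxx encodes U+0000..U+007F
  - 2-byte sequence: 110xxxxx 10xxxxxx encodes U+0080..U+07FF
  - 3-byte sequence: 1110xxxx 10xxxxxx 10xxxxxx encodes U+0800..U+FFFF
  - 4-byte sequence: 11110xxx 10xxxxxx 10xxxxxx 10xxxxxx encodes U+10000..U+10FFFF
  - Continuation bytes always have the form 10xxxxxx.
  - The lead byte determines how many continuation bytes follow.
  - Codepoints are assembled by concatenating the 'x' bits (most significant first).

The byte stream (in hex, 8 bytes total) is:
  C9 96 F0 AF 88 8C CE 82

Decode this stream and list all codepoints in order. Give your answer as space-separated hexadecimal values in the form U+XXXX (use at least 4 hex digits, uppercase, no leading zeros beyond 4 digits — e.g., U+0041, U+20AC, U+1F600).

Answer: U+0256 U+2F20C U+0382

Derivation:
Byte[0]=C9: 2-byte lead, need 1 cont bytes. acc=0x9
Byte[1]=96: continuation. acc=(acc<<6)|0x16=0x256
Completed: cp=U+0256 (starts at byte 0)
Byte[2]=F0: 4-byte lead, need 3 cont bytes. acc=0x0
Byte[3]=AF: continuation. acc=(acc<<6)|0x2F=0x2F
Byte[4]=88: continuation. acc=(acc<<6)|0x08=0xBC8
Byte[5]=8C: continuation. acc=(acc<<6)|0x0C=0x2F20C
Completed: cp=U+2F20C (starts at byte 2)
Byte[6]=CE: 2-byte lead, need 1 cont bytes. acc=0xE
Byte[7]=82: continuation. acc=(acc<<6)|0x02=0x382
Completed: cp=U+0382 (starts at byte 6)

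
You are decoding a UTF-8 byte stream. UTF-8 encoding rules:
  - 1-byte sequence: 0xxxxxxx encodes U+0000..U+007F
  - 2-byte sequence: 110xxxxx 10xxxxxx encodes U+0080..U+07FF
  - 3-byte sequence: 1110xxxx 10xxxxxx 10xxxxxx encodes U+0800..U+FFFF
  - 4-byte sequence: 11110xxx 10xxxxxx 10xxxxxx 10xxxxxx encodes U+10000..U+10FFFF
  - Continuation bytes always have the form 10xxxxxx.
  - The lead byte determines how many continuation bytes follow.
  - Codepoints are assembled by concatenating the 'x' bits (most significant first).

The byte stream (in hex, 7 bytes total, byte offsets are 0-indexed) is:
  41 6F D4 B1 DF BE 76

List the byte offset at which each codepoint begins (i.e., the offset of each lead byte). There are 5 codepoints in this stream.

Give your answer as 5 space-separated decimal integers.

Answer: 0 1 2 4 6

Derivation:
Byte[0]=41: 1-byte ASCII. cp=U+0041
Byte[1]=6F: 1-byte ASCII. cp=U+006F
Byte[2]=D4: 2-byte lead, need 1 cont bytes. acc=0x14
Byte[3]=B1: continuation. acc=(acc<<6)|0x31=0x531
Completed: cp=U+0531 (starts at byte 2)
Byte[4]=DF: 2-byte lead, need 1 cont bytes. acc=0x1F
Byte[5]=BE: continuation. acc=(acc<<6)|0x3E=0x7FE
Completed: cp=U+07FE (starts at byte 4)
Byte[6]=76: 1-byte ASCII. cp=U+0076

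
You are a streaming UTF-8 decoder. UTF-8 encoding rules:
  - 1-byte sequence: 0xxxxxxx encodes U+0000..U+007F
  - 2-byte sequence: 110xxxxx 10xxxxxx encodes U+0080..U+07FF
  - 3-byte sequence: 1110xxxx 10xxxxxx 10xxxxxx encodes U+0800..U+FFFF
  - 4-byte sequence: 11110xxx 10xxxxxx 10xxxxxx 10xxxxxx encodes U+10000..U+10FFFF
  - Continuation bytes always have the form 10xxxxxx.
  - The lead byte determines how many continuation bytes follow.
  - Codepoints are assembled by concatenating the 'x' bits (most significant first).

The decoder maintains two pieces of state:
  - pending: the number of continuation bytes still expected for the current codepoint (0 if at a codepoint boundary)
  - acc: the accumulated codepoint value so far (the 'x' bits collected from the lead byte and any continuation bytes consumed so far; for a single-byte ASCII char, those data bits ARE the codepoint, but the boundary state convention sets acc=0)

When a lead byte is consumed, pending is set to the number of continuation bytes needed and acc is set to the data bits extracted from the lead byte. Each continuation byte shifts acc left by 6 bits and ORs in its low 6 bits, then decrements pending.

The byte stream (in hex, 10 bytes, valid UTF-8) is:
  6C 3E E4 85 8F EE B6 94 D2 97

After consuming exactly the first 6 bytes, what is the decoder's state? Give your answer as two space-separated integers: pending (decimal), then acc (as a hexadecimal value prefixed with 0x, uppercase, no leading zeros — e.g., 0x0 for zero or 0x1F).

Byte[0]=6C: 1-byte. pending=0, acc=0x0
Byte[1]=3E: 1-byte. pending=0, acc=0x0
Byte[2]=E4: 3-byte lead. pending=2, acc=0x4
Byte[3]=85: continuation. acc=(acc<<6)|0x05=0x105, pending=1
Byte[4]=8F: continuation. acc=(acc<<6)|0x0F=0x414F, pending=0
Byte[5]=EE: 3-byte lead. pending=2, acc=0xE

Answer: 2 0xE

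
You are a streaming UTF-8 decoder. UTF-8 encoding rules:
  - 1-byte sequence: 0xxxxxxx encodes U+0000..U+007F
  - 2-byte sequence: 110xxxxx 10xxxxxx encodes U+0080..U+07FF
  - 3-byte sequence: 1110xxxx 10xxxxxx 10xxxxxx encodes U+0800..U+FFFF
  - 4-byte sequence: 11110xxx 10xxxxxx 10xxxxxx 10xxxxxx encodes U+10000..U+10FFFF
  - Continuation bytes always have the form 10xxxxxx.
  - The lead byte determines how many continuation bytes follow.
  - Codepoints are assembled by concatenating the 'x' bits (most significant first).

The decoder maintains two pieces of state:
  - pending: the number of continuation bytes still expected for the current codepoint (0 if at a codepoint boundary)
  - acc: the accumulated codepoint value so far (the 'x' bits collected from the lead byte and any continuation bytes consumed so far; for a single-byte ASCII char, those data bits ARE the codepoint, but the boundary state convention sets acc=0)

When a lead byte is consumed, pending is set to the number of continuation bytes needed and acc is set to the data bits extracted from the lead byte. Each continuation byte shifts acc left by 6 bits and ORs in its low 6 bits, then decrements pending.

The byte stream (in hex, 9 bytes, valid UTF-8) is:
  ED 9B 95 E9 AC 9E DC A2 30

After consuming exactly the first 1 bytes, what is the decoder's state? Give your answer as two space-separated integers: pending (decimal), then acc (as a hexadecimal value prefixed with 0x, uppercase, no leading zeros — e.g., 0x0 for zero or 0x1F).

Answer: 2 0xD

Derivation:
Byte[0]=ED: 3-byte lead. pending=2, acc=0xD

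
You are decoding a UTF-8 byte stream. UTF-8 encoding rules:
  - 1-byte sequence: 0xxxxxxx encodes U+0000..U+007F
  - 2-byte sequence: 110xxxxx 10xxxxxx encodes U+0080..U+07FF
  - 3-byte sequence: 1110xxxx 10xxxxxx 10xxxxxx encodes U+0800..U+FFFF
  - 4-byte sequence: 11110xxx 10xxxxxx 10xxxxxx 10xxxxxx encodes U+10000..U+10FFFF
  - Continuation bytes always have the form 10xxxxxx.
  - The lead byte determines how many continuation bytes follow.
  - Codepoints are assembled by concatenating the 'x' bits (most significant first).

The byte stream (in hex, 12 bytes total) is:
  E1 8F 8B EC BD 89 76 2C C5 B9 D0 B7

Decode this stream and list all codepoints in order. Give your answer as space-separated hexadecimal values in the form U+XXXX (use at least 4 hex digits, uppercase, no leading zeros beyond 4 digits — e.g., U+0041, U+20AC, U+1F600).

Answer: U+13CB U+CF49 U+0076 U+002C U+0179 U+0437

Derivation:
Byte[0]=E1: 3-byte lead, need 2 cont bytes. acc=0x1
Byte[1]=8F: continuation. acc=(acc<<6)|0x0F=0x4F
Byte[2]=8B: continuation. acc=(acc<<6)|0x0B=0x13CB
Completed: cp=U+13CB (starts at byte 0)
Byte[3]=EC: 3-byte lead, need 2 cont bytes. acc=0xC
Byte[4]=BD: continuation. acc=(acc<<6)|0x3D=0x33D
Byte[5]=89: continuation. acc=(acc<<6)|0x09=0xCF49
Completed: cp=U+CF49 (starts at byte 3)
Byte[6]=76: 1-byte ASCII. cp=U+0076
Byte[7]=2C: 1-byte ASCII. cp=U+002C
Byte[8]=C5: 2-byte lead, need 1 cont bytes. acc=0x5
Byte[9]=B9: continuation. acc=(acc<<6)|0x39=0x179
Completed: cp=U+0179 (starts at byte 8)
Byte[10]=D0: 2-byte lead, need 1 cont bytes. acc=0x10
Byte[11]=B7: continuation. acc=(acc<<6)|0x37=0x437
Completed: cp=U+0437 (starts at byte 10)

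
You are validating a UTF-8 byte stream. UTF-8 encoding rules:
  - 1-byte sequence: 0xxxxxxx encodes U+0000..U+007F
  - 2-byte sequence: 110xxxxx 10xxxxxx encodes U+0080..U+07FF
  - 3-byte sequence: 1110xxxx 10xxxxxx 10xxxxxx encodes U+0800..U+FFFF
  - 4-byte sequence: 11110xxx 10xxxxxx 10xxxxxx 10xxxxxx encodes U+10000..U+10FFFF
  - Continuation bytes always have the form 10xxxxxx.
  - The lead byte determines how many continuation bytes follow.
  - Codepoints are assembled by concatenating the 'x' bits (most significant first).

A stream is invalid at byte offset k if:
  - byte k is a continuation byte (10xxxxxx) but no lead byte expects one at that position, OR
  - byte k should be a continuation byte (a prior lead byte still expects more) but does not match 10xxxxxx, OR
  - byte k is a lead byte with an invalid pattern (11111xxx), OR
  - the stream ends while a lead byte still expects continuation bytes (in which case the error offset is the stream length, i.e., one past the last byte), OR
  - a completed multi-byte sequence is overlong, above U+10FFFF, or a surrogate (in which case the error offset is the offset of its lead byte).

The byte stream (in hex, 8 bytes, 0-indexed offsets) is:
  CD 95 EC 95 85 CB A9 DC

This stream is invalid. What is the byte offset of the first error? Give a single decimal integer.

Answer: 8

Derivation:
Byte[0]=CD: 2-byte lead, need 1 cont bytes. acc=0xD
Byte[1]=95: continuation. acc=(acc<<6)|0x15=0x355
Completed: cp=U+0355 (starts at byte 0)
Byte[2]=EC: 3-byte lead, need 2 cont bytes. acc=0xC
Byte[3]=95: continuation. acc=(acc<<6)|0x15=0x315
Byte[4]=85: continuation. acc=(acc<<6)|0x05=0xC545
Completed: cp=U+C545 (starts at byte 2)
Byte[5]=CB: 2-byte lead, need 1 cont bytes. acc=0xB
Byte[6]=A9: continuation. acc=(acc<<6)|0x29=0x2E9
Completed: cp=U+02E9 (starts at byte 5)
Byte[7]=DC: 2-byte lead, need 1 cont bytes. acc=0x1C
Byte[8]: stream ended, expected continuation. INVALID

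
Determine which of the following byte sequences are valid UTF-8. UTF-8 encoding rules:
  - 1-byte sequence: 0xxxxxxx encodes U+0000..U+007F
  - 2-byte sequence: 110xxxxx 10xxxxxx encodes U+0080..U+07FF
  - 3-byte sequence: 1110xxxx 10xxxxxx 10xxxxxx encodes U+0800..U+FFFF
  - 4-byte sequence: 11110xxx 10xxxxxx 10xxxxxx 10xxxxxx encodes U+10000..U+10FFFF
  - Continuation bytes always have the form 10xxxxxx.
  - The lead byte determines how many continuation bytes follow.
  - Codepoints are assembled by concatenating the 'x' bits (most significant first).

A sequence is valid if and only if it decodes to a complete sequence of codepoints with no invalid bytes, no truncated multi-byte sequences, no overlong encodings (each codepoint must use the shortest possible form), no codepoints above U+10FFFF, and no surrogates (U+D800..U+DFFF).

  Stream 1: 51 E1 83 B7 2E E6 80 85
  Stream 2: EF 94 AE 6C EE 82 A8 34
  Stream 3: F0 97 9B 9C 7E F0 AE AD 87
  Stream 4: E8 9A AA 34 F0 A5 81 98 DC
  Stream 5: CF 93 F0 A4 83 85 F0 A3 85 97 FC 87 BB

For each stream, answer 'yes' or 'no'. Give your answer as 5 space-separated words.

Stream 1: decodes cleanly. VALID
Stream 2: decodes cleanly. VALID
Stream 3: decodes cleanly. VALID
Stream 4: error at byte offset 9. INVALID
Stream 5: error at byte offset 10. INVALID

Answer: yes yes yes no no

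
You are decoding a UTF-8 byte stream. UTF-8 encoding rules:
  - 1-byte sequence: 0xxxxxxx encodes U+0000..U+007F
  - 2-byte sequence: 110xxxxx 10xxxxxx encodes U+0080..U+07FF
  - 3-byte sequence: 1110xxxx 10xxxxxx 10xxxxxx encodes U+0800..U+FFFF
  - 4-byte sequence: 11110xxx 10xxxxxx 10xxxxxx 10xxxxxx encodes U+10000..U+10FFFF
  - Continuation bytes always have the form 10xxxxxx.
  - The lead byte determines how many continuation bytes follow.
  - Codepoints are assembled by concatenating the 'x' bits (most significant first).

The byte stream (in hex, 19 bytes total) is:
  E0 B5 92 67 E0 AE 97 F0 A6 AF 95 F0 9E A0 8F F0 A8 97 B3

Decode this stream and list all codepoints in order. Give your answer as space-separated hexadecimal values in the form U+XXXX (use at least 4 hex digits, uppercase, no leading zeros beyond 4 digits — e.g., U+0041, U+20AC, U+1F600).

Answer: U+0D52 U+0067 U+0B97 U+26BD5 U+1E80F U+285F3

Derivation:
Byte[0]=E0: 3-byte lead, need 2 cont bytes. acc=0x0
Byte[1]=B5: continuation. acc=(acc<<6)|0x35=0x35
Byte[2]=92: continuation. acc=(acc<<6)|0x12=0xD52
Completed: cp=U+0D52 (starts at byte 0)
Byte[3]=67: 1-byte ASCII. cp=U+0067
Byte[4]=E0: 3-byte lead, need 2 cont bytes. acc=0x0
Byte[5]=AE: continuation. acc=(acc<<6)|0x2E=0x2E
Byte[6]=97: continuation. acc=(acc<<6)|0x17=0xB97
Completed: cp=U+0B97 (starts at byte 4)
Byte[7]=F0: 4-byte lead, need 3 cont bytes. acc=0x0
Byte[8]=A6: continuation. acc=(acc<<6)|0x26=0x26
Byte[9]=AF: continuation. acc=(acc<<6)|0x2F=0x9AF
Byte[10]=95: continuation. acc=(acc<<6)|0x15=0x26BD5
Completed: cp=U+26BD5 (starts at byte 7)
Byte[11]=F0: 4-byte lead, need 3 cont bytes. acc=0x0
Byte[12]=9E: continuation. acc=(acc<<6)|0x1E=0x1E
Byte[13]=A0: continuation. acc=(acc<<6)|0x20=0x7A0
Byte[14]=8F: continuation. acc=(acc<<6)|0x0F=0x1E80F
Completed: cp=U+1E80F (starts at byte 11)
Byte[15]=F0: 4-byte lead, need 3 cont bytes. acc=0x0
Byte[16]=A8: continuation. acc=(acc<<6)|0x28=0x28
Byte[17]=97: continuation. acc=(acc<<6)|0x17=0xA17
Byte[18]=B3: continuation. acc=(acc<<6)|0x33=0x285F3
Completed: cp=U+285F3 (starts at byte 15)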